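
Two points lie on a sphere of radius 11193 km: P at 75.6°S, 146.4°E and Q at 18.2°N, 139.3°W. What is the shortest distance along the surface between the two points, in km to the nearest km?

20279 km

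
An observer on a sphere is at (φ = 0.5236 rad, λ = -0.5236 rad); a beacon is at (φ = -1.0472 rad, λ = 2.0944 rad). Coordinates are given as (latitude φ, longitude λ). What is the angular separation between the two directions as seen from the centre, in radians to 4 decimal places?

In radians: φ₁ = 0.5236, φ₂ = -1.0472, Δλ = 150.000° = 2.6180 rad.
Haversine: a = sin²(Δφ/2) + cos φ₁ cos φ₂ sin²(Δλ/2) = 0.5000 + (0.8660)(0.5000)(0.9330) = 0.90401.
Central angle c = 2·arcsin(√a) = 2.51157 rad.
So the angular separation is 2.5116 rad.

2.5116 rad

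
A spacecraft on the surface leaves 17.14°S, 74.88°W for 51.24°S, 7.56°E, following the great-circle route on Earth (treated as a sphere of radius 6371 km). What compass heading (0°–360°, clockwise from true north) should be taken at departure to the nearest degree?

139°

With φ₁ = -0.2991, φ₂ = -0.8943, Δλ = 1.4388 rad, the forward-azimuth formula gives
θ = atan2( sin Δλ cos φ₂ , cos φ₁ sin φ₂ − sin φ₁ cos φ₂ cos Δλ ) = atan2(0.6206, -0.7209) = 139.27°.
So the initial bearing is 139°.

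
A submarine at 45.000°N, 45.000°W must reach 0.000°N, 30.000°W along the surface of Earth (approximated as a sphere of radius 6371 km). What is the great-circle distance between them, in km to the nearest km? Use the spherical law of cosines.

5217 km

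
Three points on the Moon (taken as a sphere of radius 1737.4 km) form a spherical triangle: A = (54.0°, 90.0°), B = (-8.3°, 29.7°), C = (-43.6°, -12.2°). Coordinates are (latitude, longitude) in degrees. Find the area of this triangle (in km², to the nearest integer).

514591 km²

Side lengths (central angles): a = 0.8855, b = 2.2756, c = 1.3986 rad; semiperimeter s = 2.2798.
By l'Huilier's theorem, tan(E/4) = √[tan(s/2) tan((s−a)/2) tan((s−b)/2) tan((s−c)/2)], giving spherical excess E = 0.1705 rad.
Area = E·R² = 0.1705 × (1737.4)² ≈ 514591 km².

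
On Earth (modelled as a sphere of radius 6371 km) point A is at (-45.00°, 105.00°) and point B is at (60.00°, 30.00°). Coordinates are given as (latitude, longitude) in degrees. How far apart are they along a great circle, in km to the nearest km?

With latitudes φ₁ = -45.000°, φ₂ = 60.000° and longitude difference Δλ = -75.000°:
Haversine: a = sin²(Δφ/2) + cos φ₁ cos φ₂ sin²(Δλ/2) = 0.6294 + (0.7071)(0.5000)(0.3706) = 0.76043.
Central angle c = 2·arcsin(√a) = 2.11866 rad.
Distance = R·c = 6371 × 2.1187 ≈ 13498 km.

13498 km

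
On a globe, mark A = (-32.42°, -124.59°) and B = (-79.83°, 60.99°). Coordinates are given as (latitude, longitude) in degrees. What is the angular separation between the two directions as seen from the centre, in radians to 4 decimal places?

With latitudes φ₁ = -32.420°, φ₂ = -79.830° and longitude difference Δλ = -174.420°:
cos c = sin φ₁ sin φ₂ + cos φ₁ cos φ₂ cos Δλ = (-0.5361)(-0.9843) + (0.8441)(0.1766)(-0.9953) = 0.37935,
so c = arccos(0.37935) = 1.18170 rad.
So the angular separation is 1.1817 rad.

1.1817 rad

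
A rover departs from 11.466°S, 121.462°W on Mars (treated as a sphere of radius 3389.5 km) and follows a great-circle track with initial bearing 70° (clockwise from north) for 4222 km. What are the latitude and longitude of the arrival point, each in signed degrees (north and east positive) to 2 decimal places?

Angular distance δ = d/R = 4222/3389.5 = 1.24561 rad; initial bearing θ = 1.2217 rad.
sin φ₂ = sin φ₁ cos δ + cos φ₁ sin δ cos θ = (-0.1988)(0.3195) + (0.9800)(0.9476)(0.3420) = 0.2541, so φ₂ = 14.72°.
Δλ = atan2(sin θ sin δ cos φ₁, cos δ − sin φ₁ sin φ₂) = atan2(0.8727, 0.3700) = 67.024°.
λ₂ = -121.462° + 67.024° = -54.44°.

14.72°, -54.44°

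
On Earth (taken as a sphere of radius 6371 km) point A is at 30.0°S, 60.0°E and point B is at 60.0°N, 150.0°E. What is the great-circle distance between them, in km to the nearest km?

12861 km

In radians: φ₁ = -0.5236, φ₂ = 1.0472, Δλ = 90.000° = 1.5708 rad.
Haversine: a = sin²(Δφ/2) + cos φ₁ cos φ₂ sin²(Δλ/2) = 0.5000 + (0.8660)(0.5000)(0.5000) = 0.71651.
Central angle c = 2·arcsin(√a) = 2.01863 rad.
Distance = R·c = 6371 × 2.0186 ≈ 12861 km.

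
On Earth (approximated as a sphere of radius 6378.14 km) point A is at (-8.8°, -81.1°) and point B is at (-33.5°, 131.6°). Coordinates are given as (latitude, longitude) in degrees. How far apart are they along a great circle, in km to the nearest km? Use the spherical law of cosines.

14195 km

With latitudes φ₁ = -8.800°, φ₂ = -33.500° and longitude difference Δλ = -147.300°:
cos c = sin φ₁ sin φ₂ + cos φ₁ cos φ₂ cos Δλ = (-0.1530)(-0.5519) + (0.9882)(0.8339)(-0.8415) = -0.60902,
so c = arccos(-0.60902) = 2.22563 rad.
Distance = R·c = 6378.14 × 2.2256 ≈ 14195 km.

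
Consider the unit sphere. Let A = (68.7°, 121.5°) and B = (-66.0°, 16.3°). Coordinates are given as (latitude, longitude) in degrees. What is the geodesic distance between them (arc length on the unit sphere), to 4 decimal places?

With latitudes φ₁ = 68.700°, φ₂ = -66.000° and longitude difference Δλ = -105.200°:
cos c = sin φ₁ sin φ₂ + cos φ₁ cos φ₂ cos Δλ = (0.9317)(-0.9135) + (0.3633)(0.4067)(-0.2622) = -0.88988,
so c = arccos(-0.88988) = 2.66788 rad.
On the unit sphere the arc length equals the central angle: 2.6679.

2.6679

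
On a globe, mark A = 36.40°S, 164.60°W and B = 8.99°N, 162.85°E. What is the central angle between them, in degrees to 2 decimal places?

54.73°

With latitudes φ₁ = -36.400°, φ₂ = 8.990° and longitude difference Δλ = -32.550°:
cos c = sin φ₁ sin φ₂ + cos φ₁ cos φ₂ cos Δλ = (-0.5934)(0.1563) + (0.8049)(0.9877)(0.8429) = 0.57740,
so c = arccos(0.57740) = 0.95526 rad.
So the angular separation is 54.73°.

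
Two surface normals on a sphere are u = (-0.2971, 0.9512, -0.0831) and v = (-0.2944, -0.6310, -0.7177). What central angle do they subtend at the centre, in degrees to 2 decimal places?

u·v = -0.4531; |u| = 1.0000, |v| = 1.0000.
cos θ = (u·v)/(|u||v|) = -0.4531, so θ = 116.94°.

116.94°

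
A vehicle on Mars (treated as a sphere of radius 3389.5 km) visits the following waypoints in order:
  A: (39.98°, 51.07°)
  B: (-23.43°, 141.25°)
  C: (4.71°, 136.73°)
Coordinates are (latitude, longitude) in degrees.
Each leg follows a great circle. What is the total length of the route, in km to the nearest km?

Leg A→B: central angle 1.8314 rad, distance 6207.6 km.
Leg B→C: central angle 0.4971 rad, distance 1685.0 km.
Total: 6207.6 + 1685.0 ≈ 7893 km.

7893 km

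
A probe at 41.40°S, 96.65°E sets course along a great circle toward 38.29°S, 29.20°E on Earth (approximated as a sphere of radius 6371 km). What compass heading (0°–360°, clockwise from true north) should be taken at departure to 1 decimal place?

With φ₁ = -0.7226, φ₂ = -0.6683, Δλ = -1.1772 rad, the forward-azimuth formula gives
θ = atan2( sin Δλ cos φ₂ , cos φ₁ sin φ₂ − sin φ₁ cos φ₂ cos Δλ ) = atan2(-0.7249, -0.2657) = -110.13°.
Adding 360° brings this into [0°, 360°): 249.9°.

249.9°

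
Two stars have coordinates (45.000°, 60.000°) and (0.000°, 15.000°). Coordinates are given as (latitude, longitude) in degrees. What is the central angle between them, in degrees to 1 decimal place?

In radians: φ₁ = 0.7854, φ₂ = 0.0000, Δλ = -45.000° = -0.7854 rad.
cos c = sin φ₁ sin φ₂ + cos φ₁ cos φ₂ cos Δλ = (0.7071)(0.0000) + (0.7071)(1.0000)(0.7071) = 0.50000,
so c = arccos(0.50000) = 1.04720 rad.
So the angular separation is 60.0°.

60.0°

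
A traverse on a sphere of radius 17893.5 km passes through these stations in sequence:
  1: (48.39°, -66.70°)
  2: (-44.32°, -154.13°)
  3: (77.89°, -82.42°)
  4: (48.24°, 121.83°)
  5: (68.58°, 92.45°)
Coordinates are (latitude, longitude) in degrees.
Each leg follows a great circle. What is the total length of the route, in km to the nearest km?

102294 km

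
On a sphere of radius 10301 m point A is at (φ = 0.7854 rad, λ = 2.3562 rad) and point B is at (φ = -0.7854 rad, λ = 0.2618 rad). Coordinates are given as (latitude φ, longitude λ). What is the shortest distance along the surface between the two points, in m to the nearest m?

With latitudes φ₁ = 45.000°, φ₂ = -45.000° and longitude difference Δλ = -120.000°:
cos c = sin φ₁ sin φ₂ + cos φ₁ cos φ₂ cos Δλ = (0.7071)(-0.7071) + (0.7071)(0.7071)(-0.5000) = -0.75000,
so c = arccos(-0.75000) = 2.41886 rad.
Distance = R·c = 10301 × 2.4189 ≈ 24917 m.

24917 m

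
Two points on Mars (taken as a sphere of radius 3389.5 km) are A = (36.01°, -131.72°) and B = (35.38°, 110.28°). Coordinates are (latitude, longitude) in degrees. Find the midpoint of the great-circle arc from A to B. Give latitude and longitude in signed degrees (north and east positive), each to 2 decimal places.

54.36°, 168.90°

Central angle δ = 1.5400 rad. Interpolating on the sphere with fraction f = 0.5:
P = [sin((1−f)δ)·A + sin(fδ)·B] / sin δ = 0.6965·A + 0.6965·B in Cartesian coordinates,
giving P = (-0.5718, 0.1121, 0.8127), i.e. latitude 54.36°, longitude 168.90°.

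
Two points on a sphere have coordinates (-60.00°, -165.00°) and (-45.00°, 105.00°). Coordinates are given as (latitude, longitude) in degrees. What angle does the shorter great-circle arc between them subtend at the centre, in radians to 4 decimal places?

Let φ₁ = -1.0472 rad, φ₂ = -0.7854 rad, and Δλ = -1.5708 rad.
cos c = sin φ₁ sin φ₂ + cos φ₁ cos φ₂ cos Δλ = (-0.8660)(-0.7071) + (0.5000)(0.7071)(0.0000) = 0.61237,
so c = arccos(0.61237) = 0.91174 rad.
So the angular separation is 0.9117 rad.

0.9117 rad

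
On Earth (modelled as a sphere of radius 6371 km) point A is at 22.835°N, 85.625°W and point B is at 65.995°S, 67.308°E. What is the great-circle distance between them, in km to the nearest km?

14845 km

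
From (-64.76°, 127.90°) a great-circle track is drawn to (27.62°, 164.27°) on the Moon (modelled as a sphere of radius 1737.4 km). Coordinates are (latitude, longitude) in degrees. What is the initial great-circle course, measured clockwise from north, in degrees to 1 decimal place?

With φ₁ = -1.1303, φ₂ = 0.4821, Δλ = 0.6348 rad, the forward-azimuth formula gives
θ = atan2( sin Δλ cos φ₂ , cos φ₁ sin φ₂ − sin φ₁ cos φ₂ cos Δλ ) = atan2(0.5254, 0.8430) = 31.93°.
So the initial bearing is 31.9°.

31.9°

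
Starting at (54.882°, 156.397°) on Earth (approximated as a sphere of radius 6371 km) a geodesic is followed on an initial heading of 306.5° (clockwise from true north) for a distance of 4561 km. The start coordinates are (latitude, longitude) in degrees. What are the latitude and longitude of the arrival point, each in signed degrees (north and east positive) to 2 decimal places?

57.32°, 78.66°

Angular distance δ = d/R = 4561/6371 = 0.71590 rad; initial bearing θ = 5.3494 rad.
sin φ₂ = sin φ₁ cos δ + cos φ₁ sin δ cos θ = (0.8180)(0.7545) + (0.5753)(0.6563)(0.5948) = 0.8417, so φ₂ = 57.32°.
Δλ = atan2(sin θ sin δ cos φ₁, cos δ − sin φ₁ sin φ₂) = atan2(-0.3035, 0.0660) = -77.732°.
λ₂ = 156.397° − 77.732° = 78.66°.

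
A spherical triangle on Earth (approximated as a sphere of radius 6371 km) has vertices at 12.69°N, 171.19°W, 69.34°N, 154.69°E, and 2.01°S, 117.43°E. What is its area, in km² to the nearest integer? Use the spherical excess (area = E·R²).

Side lengths (central angles): a = 1.3204, b = 1.2623, c = 1.0581 rad; semiperimeter s = 1.8204.
By l'Huilier's theorem, tan(E/4) = √[tan(s/2) tan((s−a)/2) tan((s−b)/2) tan((s−c)/2)], giving spherical excess E = 0.7674 rad.
Area = E·R² = 0.7674 × (6371)² ≈ 31150446 km².

31150446 km²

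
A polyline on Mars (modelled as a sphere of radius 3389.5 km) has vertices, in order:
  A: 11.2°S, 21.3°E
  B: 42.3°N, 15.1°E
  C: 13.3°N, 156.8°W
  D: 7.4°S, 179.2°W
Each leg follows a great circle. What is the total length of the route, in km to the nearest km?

Leg A→B: central angle 0.9390 rad, distance 3182.8 km.
Leg B→C: central angle 2.1625 rad, distance 7329.8 km.
Leg C→D: central angle 0.5304 rad, distance 1797.7 km.
Total: 3182.8 + 7329.8 + 1797.7 ≈ 12310 km.

12310 km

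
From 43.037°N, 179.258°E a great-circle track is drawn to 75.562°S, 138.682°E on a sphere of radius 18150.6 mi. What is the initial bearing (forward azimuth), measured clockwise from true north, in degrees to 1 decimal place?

With φ₁ = 0.7511, φ₂ = -1.3188, Δλ = -0.7082 rad, the forward-azimuth formula gives
θ = atan2( sin Δλ cos φ₂ , cos φ₁ sin φ₂ − sin φ₁ cos φ₂ cos Δλ ) = atan2(-0.1622, -0.8371) = -169.04°.
Adding 360° brings this into [0°, 360°): 191.0°.

191.0°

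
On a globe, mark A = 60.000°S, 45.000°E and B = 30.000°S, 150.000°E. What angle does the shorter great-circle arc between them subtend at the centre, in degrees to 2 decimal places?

Let φ₁ = -1.0472 rad, φ₂ = -0.5236 rad, and Δλ = 1.8326 rad.
cos c = sin φ₁ sin φ₂ + cos φ₁ cos φ₂ cos Δλ = (-0.8660)(-0.5000) + (0.5000)(0.8660)(-0.2588) = 0.32094,
so c = arccos(0.32094) = 1.24407 rad.
So the angular separation is 71.28°.

71.28°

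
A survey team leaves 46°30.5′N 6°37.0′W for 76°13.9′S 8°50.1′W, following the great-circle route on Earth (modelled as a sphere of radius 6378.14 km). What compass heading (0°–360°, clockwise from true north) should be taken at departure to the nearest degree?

181°

Δλ = -2.218° = -0.0387 rad.
y = sin Δλ · cos φ₂ = (-0.0387)(0.2380) = -0.0092
x = cos φ₁ sin φ₂ − sin φ₁ cos φ₂ cos Δλ = (0.6882)(-0.9713) − (0.7255)(0.2380)(0.9993) = -0.8410
θ = atan2(y, x) = -179.37°; adding 360° gives 181°.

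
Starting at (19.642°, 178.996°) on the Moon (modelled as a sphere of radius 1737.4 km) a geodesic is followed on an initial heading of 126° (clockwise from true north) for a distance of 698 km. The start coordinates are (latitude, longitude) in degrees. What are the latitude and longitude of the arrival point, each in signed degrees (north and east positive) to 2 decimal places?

Angular distance δ = d/R = 698/1737.4 = 0.40175 rad; initial bearing θ = 2.1991 rad.
sin φ₂ = sin φ₁ cos δ + cos φ₁ sin δ cos θ = (0.3361)(0.9204) + (0.9418)(0.3910)(-0.5878) = 0.0929, so φ₂ = 5.33°.
Δλ = atan2(sin θ sin δ cos φ₁, cos δ − sin φ₁ sin φ₂) = atan2(0.2979, 0.8891) = 18.525°.
λ₂ = 178.996° + 18.525° = 197.52° → -162.48° after wrapping to (−180°, 180°].

5.33°, -162.48°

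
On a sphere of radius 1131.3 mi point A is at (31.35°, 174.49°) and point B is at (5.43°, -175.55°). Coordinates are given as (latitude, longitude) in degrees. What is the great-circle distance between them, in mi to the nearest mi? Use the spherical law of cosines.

In radians: φ₁ = 0.5472, φ₂ = 0.0948, Δλ = 9.960° = 0.1738 rad.
cos c = sin φ₁ sin φ₂ + cos φ₁ cos φ₂ cos Δλ = (0.5203)(0.0946) + (0.8540)(0.9955)(0.9849) = 0.88659,
so c = arccos(0.88659) = 0.48087 rad.
Distance = R·c = 1131.3 × 0.4809 ≈ 544 mi.

544 mi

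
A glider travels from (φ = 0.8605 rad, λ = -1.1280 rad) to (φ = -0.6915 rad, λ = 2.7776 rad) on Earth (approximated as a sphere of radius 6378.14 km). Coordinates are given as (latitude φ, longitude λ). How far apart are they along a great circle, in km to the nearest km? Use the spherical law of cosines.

With latitudes φ₁ = 49.303°, φ₂ = -39.620° and longitude difference Δλ = -136.226°:
cos c = sin φ₁ sin φ₂ + cos φ₁ cos φ₂ cos Δλ = (0.7582)(-0.6377) + (0.6521)(0.7703)(-0.7221) = -0.84616,
so c = arccos(-0.84616) = 2.57953 rad.
Distance = R·c = 6378.14 × 2.5795 ≈ 16453 km.

16453 km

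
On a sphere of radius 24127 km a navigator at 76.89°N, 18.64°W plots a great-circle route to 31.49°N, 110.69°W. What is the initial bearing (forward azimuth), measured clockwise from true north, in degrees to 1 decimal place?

279.9°

With φ₁ = 1.3420, φ₂ = 0.5496, Δλ = -1.6066 rad, the forward-azimuth formula gives
θ = atan2( sin Δλ cos φ₂ , cos φ₁ sin φ₂ − sin φ₁ cos φ₂ cos Δλ ) = atan2(-0.8522, 0.1482) = -80.14°.
Adding 360° brings this into [0°, 360°): 279.9°.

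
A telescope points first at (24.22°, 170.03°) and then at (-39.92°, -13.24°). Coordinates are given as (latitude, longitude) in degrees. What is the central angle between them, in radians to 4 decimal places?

In radians: φ₁ = 0.4227, φ₂ = -0.6967, Δλ = 176.730° = 3.0845 rad.
cos c = sin φ₁ sin φ₂ + cos φ₁ cos φ₂ cos Δλ = (0.4102)(-0.6417) + (0.9120)(0.7669)(-0.9984) = -0.96155,
so c = arccos(-0.96155) = 2.86340 rad.
So the angular separation is 2.8634 rad.

2.8634 rad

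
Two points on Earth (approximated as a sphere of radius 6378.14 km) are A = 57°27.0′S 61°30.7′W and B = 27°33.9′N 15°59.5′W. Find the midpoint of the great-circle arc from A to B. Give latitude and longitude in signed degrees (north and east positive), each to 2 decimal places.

The central angle between A and B is δ = 1.6267 rad.
With f = 0.5, the slerp weights are sin((1−f)δ)/sin δ = 0.7277 and sin(fδ)/sin δ = 0.7277.
Weighted sum of the unit vectors: (0.7277)·(0.2566,-0.4729,-0.8429) + (0.7277)·(0.8522,-0.2442,0.4628) = (0.8069, -0.5219, -0.2767).
Converting back: φ = atan2(z, √(x²+y²)) = -16.06°, λ = atan2(y, x) = -32.89°.

-16.06°, -32.89°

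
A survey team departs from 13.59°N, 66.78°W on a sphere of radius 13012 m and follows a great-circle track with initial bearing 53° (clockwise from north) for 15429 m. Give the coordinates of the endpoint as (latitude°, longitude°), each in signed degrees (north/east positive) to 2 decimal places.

39.08°, 5.67°

Angular distance δ = d/R = 15429/13012 = 1.18575 rad; initial bearing θ = 0.9250 rad.
sin φ₂ = sin φ₁ cos δ + cos φ₁ sin δ cos θ = (0.2350)(0.3756) + (0.9720)(0.9268)(0.6018) = 0.6304, so φ₂ = 39.08°.
Δλ = atan2(sin θ sin δ cos φ₁, cos δ − sin φ₁ sin φ₂) = atan2(0.7194, 0.2275) = 72.454°.
λ₂ = -66.780° + 72.454° = 5.67°.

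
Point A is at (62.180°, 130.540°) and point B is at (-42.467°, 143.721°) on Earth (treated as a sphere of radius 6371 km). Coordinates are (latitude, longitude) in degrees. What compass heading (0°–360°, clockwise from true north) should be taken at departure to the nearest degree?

Δλ = 13.181° = 0.2301 rad.
y = sin Δλ · cos φ₂ = (0.2280)(0.7377) = 0.1682
x = cos φ₁ sin φ₂ − sin φ₁ cos φ₂ cos Δλ = (0.4667)(-0.6752) − (0.8844)(0.7377)(0.9737) = -0.9503
θ = atan2(y, x) = 169.96°, so the bearing is 170°.

170°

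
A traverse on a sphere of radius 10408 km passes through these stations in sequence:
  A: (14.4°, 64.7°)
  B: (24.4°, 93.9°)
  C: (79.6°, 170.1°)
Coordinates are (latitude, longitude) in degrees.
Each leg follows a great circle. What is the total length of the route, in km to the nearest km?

Leg A→B: central angle 0.5101 rad, distance 5308.7 km.
Leg B→C: central angle 1.1090 rad, distance 11542.8 km.
Total: 5308.7 + 11542.8 ≈ 16851 km.

16851 km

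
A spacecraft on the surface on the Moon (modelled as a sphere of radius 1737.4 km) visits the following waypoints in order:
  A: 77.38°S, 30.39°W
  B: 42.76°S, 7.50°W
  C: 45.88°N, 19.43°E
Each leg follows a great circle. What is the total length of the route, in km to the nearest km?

3872 km

Leg A→B: central angle 0.6261 rad, distance 1087.8 km.
Leg B→C: central angle 1.6025 rad, distance 2784.2 km.
Total: 1087.8 + 2784.2 ≈ 3872 km.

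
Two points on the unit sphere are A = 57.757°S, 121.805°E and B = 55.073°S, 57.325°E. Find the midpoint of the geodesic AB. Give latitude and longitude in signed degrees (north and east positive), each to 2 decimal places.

The central angle between A and B is δ = 0.6005 rad.
With f = 0.5, the slerp weights are sin((1−f)δ)/sin δ = 0.5234 and sin(fδ)/sin δ = 0.5234.
Weighted sum of the unit vectors: (0.5234)·(-0.2812,0.4534,-0.8458) + (0.5234)·(0.3091,0.4819,-0.8199) = (0.0146, 0.4896, -0.8718).
Converting back: φ = atan2(z, √(x²+y²)) = -60.67°, λ = atan2(y, x) = 88.29°.

-60.67°, 88.29°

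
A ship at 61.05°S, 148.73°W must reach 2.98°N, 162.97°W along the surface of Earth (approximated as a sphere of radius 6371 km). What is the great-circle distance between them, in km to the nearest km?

7225 km

In radians: φ₁ = -1.0655, φ₂ = 0.0520, Δλ = -14.240° = -0.2485 rad.
cos c = sin φ₁ sin φ₂ + cos φ₁ cos φ₂ cos Δλ = (-0.8750)(0.0520) + (0.4840)(0.9986)(0.9693) = 0.42305,
so c = arccos(0.42305) = 1.13399 rad.
Distance = R·c = 6371 × 1.1340 ≈ 7225 km.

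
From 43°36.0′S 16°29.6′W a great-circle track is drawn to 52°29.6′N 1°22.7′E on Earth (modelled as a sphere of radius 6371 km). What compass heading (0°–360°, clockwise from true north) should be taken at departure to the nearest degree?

11°

With φ₁ = -0.7610, φ₂ = 0.9162, Δλ = 0.3119 rad, the forward-azimuth formula gives
θ = atan2( sin Δλ cos φ₂ , cos φ₁ sin φ₂ − sin φ₁ cos φ₂ cos Δλ ) = atan2(0.1868, 0.9741) = 10.86°.
So the initial bearing is 11°.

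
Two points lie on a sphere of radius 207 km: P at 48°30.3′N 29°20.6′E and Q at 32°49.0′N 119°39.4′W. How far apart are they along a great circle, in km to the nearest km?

340 km

Let φ₁ = 0.8466 rad, φ₂ = 0.5728 rad, and Δλ = -2.6005 rad.
cos c = sin φ₁ sin φ₂ + cos φ₁ cos φ₂ cos Δλ = (0.7490)(0.5420) + (0.6626)(0.8404)(-0.8572) = -0.07136,
so c = arccos(-0.07136) = 1.64221 rad.
Distance = R·c = 207 × 1.6422 ≈ 340 km.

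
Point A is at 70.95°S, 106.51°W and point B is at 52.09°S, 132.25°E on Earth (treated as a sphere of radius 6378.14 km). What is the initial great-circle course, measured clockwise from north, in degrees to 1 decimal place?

223.2°

Δλ = -121.240° = -2.1160 rad.
y = sin Δλ · cos φ₂ = (-0.8550)(0.6144) = -0.5253
x = cos φ₁ sin φ₂ − sin φ₁ cos φ₂ cos Δλ = (0.3264)(-0.7890) − (-0.9452)(0.6144)(-0.5186) = -0.5587
θ = atan2(y, x) = -136.76°; adding 360° gives 223.2°.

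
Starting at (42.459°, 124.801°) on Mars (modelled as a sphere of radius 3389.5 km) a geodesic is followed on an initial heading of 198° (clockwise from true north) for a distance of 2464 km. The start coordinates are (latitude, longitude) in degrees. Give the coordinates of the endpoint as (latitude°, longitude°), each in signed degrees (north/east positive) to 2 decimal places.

Angular distance δ = d/R = 2464/3389.5 = 0.72695 rad; initial bearing θ = 3.4558 rad.
sin φ₂ = sin φ₁ cos δ + cos φ₁ sin δ cos θ = (0.6751)(0.7472) + (0.7378)(0.6646)(-0.9511) = 0.0381, so φ₂ = 2.18°.
Δλ = atan2(sin θ sin δ cos φ₁, cos δ − sin φ₁ sin φ₂) = atan2(-0.1515, 0.7215) = -11.860°.
λ₂ = 124.801° − 11.860° = 112.94°.

2.18°, 112.94°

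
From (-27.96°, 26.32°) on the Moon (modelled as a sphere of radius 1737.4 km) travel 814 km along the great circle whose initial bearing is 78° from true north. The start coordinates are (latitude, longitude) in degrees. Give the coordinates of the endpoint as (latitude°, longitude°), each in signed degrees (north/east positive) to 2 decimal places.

-19.60°, 54.28°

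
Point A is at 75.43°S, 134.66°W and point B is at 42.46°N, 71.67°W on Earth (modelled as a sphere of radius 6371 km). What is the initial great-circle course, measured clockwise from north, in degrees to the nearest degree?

53°

Δλ = 62.990° = 1.0994 rad.
y = sin Δλ · cos φ₂ = (0.8909)(0.7377) = 0.6573
x = cos φ₁ sin φ₂ − sin φ₁ cos φ₂ cos Δλ = (0.2516)(0.6751) − (-0.9678)(0.7377)(0.4541) = 0.4941
θ = atan2(y, x) = 53.07°, so the bearing is 53°.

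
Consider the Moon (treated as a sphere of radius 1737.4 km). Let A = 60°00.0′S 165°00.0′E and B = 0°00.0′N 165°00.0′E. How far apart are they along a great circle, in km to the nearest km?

1819 km

Let φ₁ = -1.0472 rad, φ₂ = 0.0000 rad, and Δλ = 0.0000 rad.
Haversine: a = sin²(Δφ/2) + cos φ₁ cos φ₂ sin²(Δλ/2) = 0.2500 + (0.5000)(1.0000)(0.0000) = 0.25000.
Central angle c = 2·arcsin(√a) = 1.04720 rad.
Distance = R·c = 1737.4 × 1.0472 ≈ 1819 km.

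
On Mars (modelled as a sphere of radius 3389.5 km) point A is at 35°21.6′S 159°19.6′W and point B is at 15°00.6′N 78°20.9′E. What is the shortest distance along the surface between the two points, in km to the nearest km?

7384 km

Let φ₁ = -0.6171 rad, φ₂ = 0.2620 rad, and Δλ = -2.1350 rad.
Haversine: a = sin²(Δφ/2) + cos φ₁ cos φ₂ sin²(Δλ/2) = 0.1811 + (0.8155)(0.9659)(0.7674) = 0.78554.
Central angle c = 2·arcsin(√a) = 2.17862 rad.
Distance = R·c = 3389.5 × 2.1786 ≈ 7384 km.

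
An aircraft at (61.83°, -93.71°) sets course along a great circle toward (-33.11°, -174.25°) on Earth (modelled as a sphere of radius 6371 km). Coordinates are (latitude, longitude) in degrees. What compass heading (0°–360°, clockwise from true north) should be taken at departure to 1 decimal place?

With φ₁ = 1.0791, φ₂ = -0.5779, Δλ = -1.4057 rad, the forward-azimuth formula gives
θ = atan2( sin Δλ cos φ₂ , cos φ₁ sin φ₂ − sin φ₁ cos φ₂ cos Δλ ) = atan2(-0.8262, -0.3792) = -114.66°.
Adding 360° brings this into [0°, 360°): 245.3°.

245.3°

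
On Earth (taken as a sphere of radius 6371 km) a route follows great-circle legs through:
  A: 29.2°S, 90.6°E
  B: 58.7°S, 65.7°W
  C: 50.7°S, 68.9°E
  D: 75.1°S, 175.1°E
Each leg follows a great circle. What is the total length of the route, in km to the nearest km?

Leg A→B: central angle 1.5692 rad, distance 9997.3 km.
Leg B→C: central angle 1.1261 rad, distance 7174.5 km.
Leg C→D: central angle 0.7921 rad, distance 5046.2 km.
Total: 9997.3 + 7174.5 + 5046.2 ≈ 22218 km.

22218 km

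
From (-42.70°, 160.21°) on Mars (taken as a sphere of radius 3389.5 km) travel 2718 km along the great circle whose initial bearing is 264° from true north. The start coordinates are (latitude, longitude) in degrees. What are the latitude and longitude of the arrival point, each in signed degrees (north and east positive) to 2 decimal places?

Angular distance δ = d/R = 2718/3389.5 = 0.80189 rad; initial bearing θ = 4.6077 rad.
sin φ₂ = sin φ₁ cos δ + cos φ₁ sin δ cos θ = (-0.6782)(0.6954) + (0.7349)(0.7187)(-0.1045) = -0.5268, so φ₂ = -31.79°.
Δλ = atan2(sin θ sin δ cos φ₁, cos δ − sin φ₁ sin φ₂) = atan2(-0.5253, 0.3381) = -57.230°.
λ₂ = 160.210° − 57.230° = 102.98°.

-31.79°, 102.98°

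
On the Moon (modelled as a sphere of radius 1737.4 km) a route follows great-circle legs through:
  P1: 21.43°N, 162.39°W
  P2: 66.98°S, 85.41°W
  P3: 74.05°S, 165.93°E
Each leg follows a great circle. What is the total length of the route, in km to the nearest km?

Leg P1→P2: central angle 1.8279 rad, distance 3175.8 km.
Leg P2→P3: central angle 0.5538 rad, distance 962.1 km.
Total: 3175.8 + 962.1 ≈ 4138 km.

4138 km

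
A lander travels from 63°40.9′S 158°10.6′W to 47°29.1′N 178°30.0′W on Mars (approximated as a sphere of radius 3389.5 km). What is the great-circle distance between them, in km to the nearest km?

6644 km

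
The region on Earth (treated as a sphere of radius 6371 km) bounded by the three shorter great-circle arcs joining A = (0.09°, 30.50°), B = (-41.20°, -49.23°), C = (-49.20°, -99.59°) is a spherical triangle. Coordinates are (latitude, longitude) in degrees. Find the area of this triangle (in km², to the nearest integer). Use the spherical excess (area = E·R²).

12194761 km²

Side lengths (central angles): a = 0.6228, b = 2.0064, c = 1.4373 rad; semiperimeter s = 2.0332.
By l'Huilier's theorem, tan(E/4) = √[tan(s/2) tan((s−a)/2) tan((s−b)/2) tan((s−c)/2)], giving spherical excess E = 0.3004 rad.
Area = E·R² = 0.3004 × (6371)² ≈ 12194761 km².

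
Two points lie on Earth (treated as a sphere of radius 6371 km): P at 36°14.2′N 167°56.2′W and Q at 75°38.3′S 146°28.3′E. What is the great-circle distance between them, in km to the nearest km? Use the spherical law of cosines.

12858 km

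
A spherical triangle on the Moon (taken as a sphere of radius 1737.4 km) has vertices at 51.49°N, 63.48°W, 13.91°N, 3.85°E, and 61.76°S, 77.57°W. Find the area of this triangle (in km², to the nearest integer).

4583027 km²

Side lengths (central angles): a = 1.7146, b = 1.9863, c = 1.1362 rad; semiperimeter s = 2.4185.
By l'Huilier's theorem, tan(E/4) = √[tan(s/2) tan((s−a)/2) tan((s−b)/2) tan((s−c)/2)], giving spherical excess E = 1.5183 rad.
Area = E·R² = 1.5183 × (1737.4)² ≈ 4583027 km².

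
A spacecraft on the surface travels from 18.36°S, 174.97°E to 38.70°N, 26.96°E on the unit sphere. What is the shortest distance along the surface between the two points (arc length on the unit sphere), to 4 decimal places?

2.5413

Let φ₁ = -0.3204 rad, φ₂ = 0.6754 rad, and Δλ = -2.5833 rad.
cos c = sin φ₁ sin φ₂ + cos φ₁ cos φ₂ cos Δλ = (-0.3150)(0.6252) + (0.9491)(0.7804)(-0.8481) = -0.82516,
so c = arccos(-0.82516) = 2.54129 rad.
On the unit sphere the arc length equals the central angle: 2.5413.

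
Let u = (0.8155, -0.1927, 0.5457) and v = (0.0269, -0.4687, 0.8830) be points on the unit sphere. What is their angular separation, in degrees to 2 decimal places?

u·v = 0.5941; |u| = 1.0000, |v| = 1.0000.
cos θ = (u·v)/(|u||v|) = 0.5941, so θ = 53.55°.

53.55°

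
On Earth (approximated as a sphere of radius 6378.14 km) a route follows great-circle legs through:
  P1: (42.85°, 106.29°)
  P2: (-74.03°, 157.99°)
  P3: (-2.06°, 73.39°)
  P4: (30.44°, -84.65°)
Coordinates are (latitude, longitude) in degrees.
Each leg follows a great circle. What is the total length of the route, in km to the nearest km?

39327 km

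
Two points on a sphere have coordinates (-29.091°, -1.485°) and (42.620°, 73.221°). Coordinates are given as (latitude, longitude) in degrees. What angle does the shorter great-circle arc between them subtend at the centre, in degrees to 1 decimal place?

99.2°

Let φ₁ = -0.5077 rad, φ₂ = 0.7439 rad, and Δλ = 1.3039 rad.
Haversine: a = sin²(Δφ/2) + cos φ₁ cos φ₂ sin²(Δλ/2) = 0.3431 + (0.8738)(0.7359)(0.3681) = 0.57980.
Central angle c = 2·arcsin(√a) = 1.73109 rad.
So the angular separation is 99.2°.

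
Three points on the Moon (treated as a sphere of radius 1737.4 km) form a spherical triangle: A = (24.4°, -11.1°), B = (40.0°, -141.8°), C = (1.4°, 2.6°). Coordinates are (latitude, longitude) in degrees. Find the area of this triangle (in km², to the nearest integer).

179380 km²

Side lengths (central angles): a = 2.2231, b = 0.4633, c = 1.7613 rad; semiperimeter s = 2.2238.
By l'Huilier's theorem, tan(E/4) = √[tan(s/2) tan((s−a)/2) tan((s−b)/2) tan((s−c)/2)], giving spherical excess E = 0.0594 rad.
Area = E·R² = 0.0594 × (1737.4)² ≈ 179380 km².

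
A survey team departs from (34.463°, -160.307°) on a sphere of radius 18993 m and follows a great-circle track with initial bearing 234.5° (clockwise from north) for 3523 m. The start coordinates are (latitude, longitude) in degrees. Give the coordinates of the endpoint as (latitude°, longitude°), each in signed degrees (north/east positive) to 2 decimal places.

27.90°, -170.09°

Angular distance δ = d/R = 3523/18993 = 0.18549 rad; initial bearing θ = 4.0928 rad.
sin φ₂ = sin φ₁ cos δ + cos φ₁ sin δ cos θ = (0.5659)(0.9828) + (0.8245)(0.1844)(-0.5807) = 0.4679, so φ₂ = 27.90°.
Δλ = atan2(sin θ sin δ cos φ₁, cos δ − sin φ₁ sin φ₂) = atan2(-0.1238, 0.7181) = -9.781°.
λ₂ = -160.307° − 9.781° = -170.09°.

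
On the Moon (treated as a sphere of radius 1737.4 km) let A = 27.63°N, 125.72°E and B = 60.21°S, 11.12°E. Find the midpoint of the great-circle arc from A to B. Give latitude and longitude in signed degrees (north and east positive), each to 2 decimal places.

-26.35°, 92.09°

The central angle between A and B is δ = 2.1965 rad.
With f = 0.5, the slerp weights are sin((1−f)δ)/sin δ = 1.0986 and sin(fδ)/sin δ = 1.0986.
Weighted sum of the unit vectors: (1.0986)·(-0.5172,0.7193,0.4638) + (1.0986)·(0.4875,0.0958,-0.8679) = (-0.0327, 0.8955, -0.4439).
Converting back: φ = atan2(z, √(x²+y²)) = -26.35°, λ = atan2(y, x) = 92.09°.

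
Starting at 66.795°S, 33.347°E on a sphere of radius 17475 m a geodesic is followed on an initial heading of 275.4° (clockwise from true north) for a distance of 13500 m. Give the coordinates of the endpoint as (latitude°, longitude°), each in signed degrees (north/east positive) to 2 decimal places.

-39.22°, -30.41°

Angular distance δ = d/R = 13500/17475 = 0.77253 rad; initial bearing θ = 4.8066 rad.
sin φ₂ = sin φ₁ cos δ + cos φ₁ sin δ cos θ = (-0.9191)(0.7161) + (0.3940)(0.6980)(0.0941) = -0.6323, so φ₂ = -39.22°.
Δλ = atan2(sin θ sin δ cos φ₁, cos δ − sin φ₁ sin φ₂) = atan2(-0.2738, 0.1350) = -63.758°.
λ₂ = 33.347° − 63.758° = -30.41°.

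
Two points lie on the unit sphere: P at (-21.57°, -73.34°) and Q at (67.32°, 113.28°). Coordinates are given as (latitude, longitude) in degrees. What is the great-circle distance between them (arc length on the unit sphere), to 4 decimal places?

With latitudes φ₁ = -21.570°, φ₂ = 67.320° and longitude difference Δλ = -173.380°:
cos c = sin φ₁ sin φ₂ + cos φ₁ cos φ₂ cos Δλ = (-0.3676)(0.9227) + (0.9300)(0.3856)(-0.9933) = -0.69540,
so c = arccos(-0.69540) = 2.33977 rad.
On the unit sphere the arc length equals the central angle: 2.3398.

2.3398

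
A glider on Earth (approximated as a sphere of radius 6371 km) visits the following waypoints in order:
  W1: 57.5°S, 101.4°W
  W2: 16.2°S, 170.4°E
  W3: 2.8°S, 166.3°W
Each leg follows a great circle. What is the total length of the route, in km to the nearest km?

11340 km

Leg W1→W2: central angle 1.3166 rad, distance 8387.8 km.
Leg W2→W3: central angle 0.4634 rad, distance 2952.1 km.
Total: 8387.8 + 2952.1 ≈ 11340 km.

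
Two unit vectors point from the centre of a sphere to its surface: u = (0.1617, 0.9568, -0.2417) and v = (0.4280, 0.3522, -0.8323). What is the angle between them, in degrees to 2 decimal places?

52.60°

u·v = 0.6074; |u| = 1.0000, |v| = 1.0000.
cos θ = (u·v)/(|u||v|) = 0.6074, so θ = 52.60°.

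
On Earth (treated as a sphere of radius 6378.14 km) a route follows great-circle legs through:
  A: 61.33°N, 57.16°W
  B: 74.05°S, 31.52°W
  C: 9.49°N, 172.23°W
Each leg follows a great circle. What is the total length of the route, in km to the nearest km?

Leg A→B: central angle 2.3815 rad, distance 15189.5 km.
Leg B→C: central angle 1.9480 rad, distance 12424.4 km.
Total: 15189.5 + 12424.4 ≈ 27614 km.

27614 km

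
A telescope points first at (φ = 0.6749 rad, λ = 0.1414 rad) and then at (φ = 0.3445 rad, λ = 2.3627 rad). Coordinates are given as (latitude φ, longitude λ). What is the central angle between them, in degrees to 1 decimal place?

103.5°

In radians: φ₁ = 0.6749, φ₂ = 0.3445, Δλ = 127.271° = 2.2213 rad.
Haversine: a = sin²(Δφ/2) + cos φ₁ cos φ₂ sin²(Δλ/2) = 0.0270 + (0.7808)(0.9412)(0.8028) = 0.61701.
Central angle c = 2·arcsin(√a) = 1.80701 rad.
So the angular separation is 103.5°.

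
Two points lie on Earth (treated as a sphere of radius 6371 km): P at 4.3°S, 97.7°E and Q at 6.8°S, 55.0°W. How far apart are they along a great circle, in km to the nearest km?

Let φ₁ = -0.0750 rad, φ₂ = -0.1187 rad, and Δλ = -2.6651 rad.
cos c = sin φ₁ sin φ₂ + cos φ₁ cos φ₂ cos Δλ = (-0.0750)(-0.1184) + (0.9972)(0.9930)(-0.8886) = -0.87100,
so c = arccos(-0.87100) = 2.62804 rad.
Distance = R·c = 6371 × 2.6280 ≈ 16743 km.

16743 km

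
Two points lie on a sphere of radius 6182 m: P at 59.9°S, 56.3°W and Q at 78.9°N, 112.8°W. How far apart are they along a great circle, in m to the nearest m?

15399 m

In radians: φ₁ = -1.0455, φ₂ = 1.3771, Δλ = -56.500° = -0.9861 rad.
cos c = sin φ₁ sin φ₂ + cos φ₁ cos φ₂ cos Δλ = (-0.8652)(0.9813) + (0.5015)(0.1925)(0.5519) = -0.79568,
so c = arccos(-0.79568) = 2.49092 rad.
Distance = R·c = 6182 × 2.4909 ≈ 15399 m.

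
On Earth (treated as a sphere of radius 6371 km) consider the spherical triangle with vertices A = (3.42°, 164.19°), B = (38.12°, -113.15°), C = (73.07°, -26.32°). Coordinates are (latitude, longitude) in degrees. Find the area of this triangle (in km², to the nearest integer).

Side lengths (central angles): a = 0.9233, b = 1.8016, c = 1.4332 rad; semiperimeter s = 2.0790.
By l'Huilier's theorem, tan(E/4) = √[tan(s/2) tan((s−a)/2) tan((s−b)/2) tan((s−c)/2)], giving spherical excess E = 0.8955 rad.
Area = E·R² = 0.8955 × (6371)² ≈ 36349113 km².

36349113 km²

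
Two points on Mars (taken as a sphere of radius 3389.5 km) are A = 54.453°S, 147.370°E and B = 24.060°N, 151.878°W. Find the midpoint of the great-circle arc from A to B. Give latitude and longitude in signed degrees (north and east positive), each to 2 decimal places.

Central angle δ = 1.6432 rad. Interpolating on the sphere with fraction f = 0.5:
P = [sin((1−f)δ)·A + sin(fδ)·B] / sin δ = 0.7342·A + 0.7342·B in Cartesian coordinates,
giving P = (-0.9507, -0.0858, -0.2980), i.e. latitude -17.34°, longitude -174.84°.

-17.34°, -174.84°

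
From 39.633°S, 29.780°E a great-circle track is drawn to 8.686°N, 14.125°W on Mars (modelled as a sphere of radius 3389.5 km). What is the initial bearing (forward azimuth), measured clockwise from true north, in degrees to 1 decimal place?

Δλ = -43.905° = -0.7663 rad.
y = sin Δλ · cos φ₂ = (-0.6935)(0.9885) = -0.6855
x = cos φ₁ sin φ₂ − sin φ₁ cos φ₂ cos Δλ = (0.7701)(0.1510) − (-0.6379)(0.9885)(0.7205) = 0.5706
θ = atan2(y, x) = -50.23°; adding 360° gives 309.8°.

309.8°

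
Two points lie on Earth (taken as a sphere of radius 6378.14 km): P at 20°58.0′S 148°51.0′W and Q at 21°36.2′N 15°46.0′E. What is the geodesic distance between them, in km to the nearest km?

18441 km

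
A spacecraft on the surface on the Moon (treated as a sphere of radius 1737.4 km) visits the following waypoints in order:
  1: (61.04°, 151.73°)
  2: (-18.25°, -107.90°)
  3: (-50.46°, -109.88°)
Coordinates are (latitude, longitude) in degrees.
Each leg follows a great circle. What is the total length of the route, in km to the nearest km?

4341 km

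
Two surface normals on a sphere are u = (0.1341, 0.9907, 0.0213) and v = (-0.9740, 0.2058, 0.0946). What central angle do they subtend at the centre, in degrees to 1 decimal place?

85.7°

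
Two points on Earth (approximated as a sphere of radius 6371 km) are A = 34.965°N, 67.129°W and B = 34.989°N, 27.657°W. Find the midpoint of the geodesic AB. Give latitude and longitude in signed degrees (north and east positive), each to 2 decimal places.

36.62°, -47.40°

Central angle δ = 0.5607 rad. Interpolating on the sphere with fraction f = 0.5:
P = [sin((1−f)δ)·A + sin(fδ)·B] / sin δ = 0.5203·A + 0.5203·B in Cartesian coordinates,
giving P = (0.5433, -0.5907, 0.5965), i.e. latitude 36.62°, longitude -47.40°.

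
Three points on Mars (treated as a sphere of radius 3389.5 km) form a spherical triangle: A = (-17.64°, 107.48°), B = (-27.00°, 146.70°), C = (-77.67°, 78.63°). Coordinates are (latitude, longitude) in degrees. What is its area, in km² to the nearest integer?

Side lengths (central angles): a = 1.0303, b = 1.0766, c = 0.6511 rad; semiperimeter s = 1.3790.
By l'Huilier's theorem, tan(E/4) = √[tan(s/2) tan((s−a)/2) tan((s−b)/2) tan((s−c)/2)], giving spherical excess E = 0.3662 rad.
Area = E·R² = 0.3662 × (3389.5)² ≈ 4207384 km².

4207384 km²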